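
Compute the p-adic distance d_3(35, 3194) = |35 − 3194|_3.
d_3(35, 3194) = 1/243

Step 1 — x − y = 35 − 3194 = -3159. Step 2 — v_3(-3159) = 5 (factor: -3159 = −(3^5 · 13); the sign does not affect v_p). Step 3 — |x − y|_3 = 3^{-5} = 1/243.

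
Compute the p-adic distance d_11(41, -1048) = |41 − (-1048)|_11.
d_11(41, -1048) = 1/121

Step 1 — x − y = 41 − (-1048) = 1089. Step 2 — v_11(1089) = 2 (factor: 1089 = (11^2 · 9); the sign does not affect v_p). Step 3 — |x − y|_11 = 11^{-2} = 1/121.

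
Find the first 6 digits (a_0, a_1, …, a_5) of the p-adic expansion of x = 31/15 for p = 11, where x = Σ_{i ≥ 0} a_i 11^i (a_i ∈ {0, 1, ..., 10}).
(a_0, …, a_5) = (5, 10, 2, 10, 2, 10)

v_11(31/15) = 0 (numerator and denominator both coprime to 11), so x ∈ ℤ_11^×. Compute digits iteratively via a_i = x_i mod 11, x_{i+1} = (x_i − a_i)/11, with x_0 = x:
  x_0 = 31/15;  a_0 = 5;  x_1 = (x_0 − 5)/11 = -4/15
  x_1 = -4/15;  a_1 = 10;  x_2 = (x_1 − 10)/11 = -14/15
  x_2 = -14/15;  a_2 = 2;  x_3 = (x_2 − 2)/11 = -4/15
  x_3 = -4/15;  a_3 = 10;  x_4 = (x_3 − 10)/11 = -14/15
  x_4 = -14/15;  a_4 = 2;  x_5 = (x_4 − 2)/11 = -4/15
  x_5 = -4/15;  a_5 = 10;  x_6 = (x_5 − 10)/11 = -14/15
Digits: (5, 10, 2, 10, 2, 10).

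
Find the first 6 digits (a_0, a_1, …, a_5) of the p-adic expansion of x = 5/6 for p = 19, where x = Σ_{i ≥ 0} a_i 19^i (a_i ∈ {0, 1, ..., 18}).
(a_0, …, a_5) = (4, 3, 3, 3, 3, 3)

v_19(5/6) = 0 (numerator and denominator both coprime to 19), so x ∈ ℤ_19^×. Compute digits iteratively via a_i = x_i mod 19, x_{i+1} = (x_i − a_i)/19, with x_0 = x:
  x_0 = 5/6;  a_0 = 4;  x_1 = (x_0 − 4)/19 = -1/6
  x_1 = -1/6;  a_1 = 3;  x_2 = (x_1 − 3)/19 = -1/6
  x_2 = -1/6;  a_2 = 3;  x_3 = (x_2 − 3)/19 = -1/6
  x_3 = -1/6;  a_3 = 3;  x_4 = (x_3 − 3)/19 = -1/6
  x_4 = -1/6;  a_4 = 3;  x_5 = (x_4 − 3)/19 = -1/6
  x_5 = -1/6;  a_5 = 3;  x_6 = (x_5 − 3)/19 = -1/6
Digits: (4, 3, 3, 3, 3, 3).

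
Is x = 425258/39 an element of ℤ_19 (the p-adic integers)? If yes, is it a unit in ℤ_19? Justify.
x ∈ ℤ_19 but not a unit; v_19(x) = 3 > 0

ℤ_19 = {x ∈ ℚ_19 : v_19(x) ≥ 0} and ℤ_19^× = {x ∈ ℤ_19 : v_19(x) = 0}. Here v_19(425258/39) = v_19(num) − v_19(den) = 3; compare against these criteria.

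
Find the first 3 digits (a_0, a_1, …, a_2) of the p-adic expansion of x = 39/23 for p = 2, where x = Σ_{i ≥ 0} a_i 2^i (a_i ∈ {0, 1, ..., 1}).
(a_0, …, a_2) = (1, 0, 0)

v_2(39/23) = 0 (numerator and denominator both coprime to 2), so x ∈ ℤ_2^×. Compute digits iteratively via a_i = x_i mod 2, x_{i+1} = (x_i − a_i)/2, with x_0 = x:
  x_0 = 39/23;  a_0 = 1;  x_1 = (x_0 − 1)/2 = 8/23
  x_1 = 8/23;  a_1 = 0;  x_2 = (x_1 − 0)/2 = 4/23
  x_2 = 4/23;  a_2 = 0;  x_3 = (x_2 − 0)/2 = 2/23
Digits: (1, 0, 0).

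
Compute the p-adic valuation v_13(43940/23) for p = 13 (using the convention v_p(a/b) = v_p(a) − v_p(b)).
v_13(43940/23) = 3

Factor powers of 13 from the numerator and denominator of the reduced fraction: 43940 = 13^3 · 20 and 23 = 13^0 · 23. Apply v_p(a/b) = v_p(a) − v_p(b): v_13(43940/23) = 3 − 0 = 3.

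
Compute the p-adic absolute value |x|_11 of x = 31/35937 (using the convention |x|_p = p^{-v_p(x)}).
|31/35937|_11 = 1331

Step 1 — compute v_11(x) by factoring powers of 11 out of the numerator and denominator: v_11(31/35937) = -3. Step 2 — apply |x|_p = p^{-v_p(x)} = 11^{3} = 1331.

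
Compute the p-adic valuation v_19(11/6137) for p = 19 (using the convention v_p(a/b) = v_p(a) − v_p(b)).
v_19(11/6137) = -2

Factor powers of 19 from the numerator and denominator of the reduced fraction: 11 = 19^0 · 11 and 6137 = 19^2 · 17. Apply v_p(a/b) = v_p(a) − v_p(b): v_19(11/6137) = 0 − 2 = -2.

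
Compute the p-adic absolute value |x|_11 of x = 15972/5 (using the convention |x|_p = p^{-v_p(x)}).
|15972/5|_11 = 1/1331

Step 1 — compute v_11(x) by factoring powers of 11 out of the numerator and denominator: v_11(15972/5) = 3. Step 2 — apply |x|_p = p^{-v_p(x)} = 11^{-3} = 1/1331.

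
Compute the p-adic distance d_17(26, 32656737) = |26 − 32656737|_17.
d_17(26, 32656737) = 1/1419857

Step 1 — x − y = 26 − 32656737 = -32656711. Step 2 — v_17(-32656711) = 5 (factor: -32656711 = −(17^5 · 23); the sign does not affect v_p). Step 3 — |x − y|_17 = 17^{-5} = 1/1419857.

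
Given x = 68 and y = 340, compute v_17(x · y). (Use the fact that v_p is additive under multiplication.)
v_17(23120) = 2

v_p(x) = 1 (factor: 68 = 17^1 · 4); v_p(y) = 1 (factor: 340 = 17^1 · 20). Additivity: v_p(xy) = v_p(x) + v_p(y) = 1 + 1 = 2. (Direct check: xy = 23120 = 17^2 · (80).)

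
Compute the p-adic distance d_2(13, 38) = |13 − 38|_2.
d_2(13, 38) = 1

Step 1 — x − y = 13 − 38 = -25. Step 2 — v_2(-25) = 0 (factor: -25 = −(2^0 · 25); the sign does not affect v_p). Step 3 — |x − y|_2 = 2^{0} = 1.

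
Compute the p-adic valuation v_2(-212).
v_2(-212) = 2

v_2(n) is the largest exponent k such that 2^k divides n. Factor out: -212 = -2^2 · 53. (Sign doesn't affect v_p.) So v_2(-212) = 2.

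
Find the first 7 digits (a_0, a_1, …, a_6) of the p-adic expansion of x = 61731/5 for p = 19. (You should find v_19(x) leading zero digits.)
(a_0, …, a_6) = (0, 0, 0, 17, 3, 15, 3)

v_19(61731/5) = 3, so a_0 = ... = a_2 = 0. Factor out: x = 19^3 · u with u = 9/5 a unit in ℤ_19. Expand u iteratively via a_{v+i} = u_i mod 19, u_{i+1} = (u_i − a_{v+i})/19:
  u_0 = 9/5;  a_3 = 17;  u_1 = (u_0 − 17)/19 = -4/5
  u_1 = -4/5;  a_4 = 3;  u_2 = (u_1 − 3)/19 = -1/5
  u_2 = -1/5;  a_5 = 15;  u_3 = (u_2 − 15)/19 = -4/5
  u_3 = -4/5;  a_6 = 3;  u_4 = (u_3 − 3)/19 = -1/5
Digits: (0, 0, 0, 17, 3, 15, 3).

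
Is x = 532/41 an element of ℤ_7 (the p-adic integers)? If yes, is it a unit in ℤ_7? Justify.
x ∈ ℤ_7 but not a unit; v_7(x) = 1 > 0

ℤ_7 = {x ∈ ℚ_7 : v_7(x) ≥ 0} and ℤ_7^× = {x ∈ ℤ_7 : v_7(x) = 0}. Here v_7(532/41) = v_7(num) − v_7(den) = 1; compare against these criteria.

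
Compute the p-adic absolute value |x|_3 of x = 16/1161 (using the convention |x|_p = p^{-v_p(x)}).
|16/1161|_3 = 27

Step 1 — compute v_3(x) by factoring powers of 3 out of the numerator and denominator: v_3(16/1161) = -3. Step 2 — apply |x|_p = p^{-v_p(x)} = 3^{3} = 27.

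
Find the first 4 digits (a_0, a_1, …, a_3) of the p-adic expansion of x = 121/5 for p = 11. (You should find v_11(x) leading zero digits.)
(a_0, …, a_3) = (0, 0, 9, 8)

v_11(121/5) = 2, so a_0 = ... = a_1 = 0. Factor out: x = 11^2 · u with u = 1/5 a unit in ℤ_11. Expand u iteratively via a_{v+i} = u_i mod 11, u_{i+1} = (u_i − a_{v+i})/11:
  u_0 = 1/5;  a_2 = 9;  u_1 = (u_0 − 9)/11 = -4/5
  u_1 = -4/5;  a_3 = 8;  u_2 = (u_1 − 8)/11 = -4/5
Digits: (0, 0, 9, 8).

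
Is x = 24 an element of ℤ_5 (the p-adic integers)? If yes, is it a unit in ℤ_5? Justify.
x ∈ ℤ_5^× (unit); v_5(x) = 0

ℤ_5 = {x ∈ ℚ_5 : v_5(x) ≥ 0} and ℤ_5^× = {x ∈ ℤ_5 : v_5(x) = 0}. Here v_5(24) = v_5(num) − v_5(den) = 0; compare against these criteria.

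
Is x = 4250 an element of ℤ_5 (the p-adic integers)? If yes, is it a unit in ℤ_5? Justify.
x ∈ ℤ_5 but not a unit; v_5(x) = 3 > 0

ℤ_5 = {x ∈ ℚ_5 : v_5(x) ≥ 0} and ℤ_5^× = {x ∈ ℤ_5 : v_5(x) = 0}. Here v_5(4250) = v_5(num) − v_5(den) = 3; compare against these criteria.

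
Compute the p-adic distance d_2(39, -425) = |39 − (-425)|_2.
d_2(39, -425) = 1/16

Step 1 — x − y = 39 − (-425) = 464. Step 2 — v_2(464) = 4 (factor: 464 = (2^4 · 29); the sign does not affect v_p). Step 3 — |x − y|_2 = 2^{-4} = 1/16.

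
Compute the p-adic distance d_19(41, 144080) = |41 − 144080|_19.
d_19(41, 144080) = 1/6859

Step 1 — x − y = 41 − 144080 = -144039. Step 2 — v_19(-144039) = 3 (factor: -144039 = −(19^3 · 21); the sign does not affect v_p). Step 3 — |x − y|_19 = 19^{-3} = 1/6859.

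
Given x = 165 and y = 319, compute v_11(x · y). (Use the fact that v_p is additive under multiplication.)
v_11(52635) = 2

v_p(x) = 1 (factor: 165 = 11^1 · 15); v_p(y) = 1 (factor: 319 = 11^1 · 29). Additivity: v_p(xy) = v_p(x) + v_p(y) = 1 + 1 = 2. (Direct check: xy = 52635 = 11^2 · (435).)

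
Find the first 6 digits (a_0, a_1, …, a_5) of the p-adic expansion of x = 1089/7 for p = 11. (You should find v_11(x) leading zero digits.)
(a_0, …, a_5) = (0, 0, 6, 9, 7, 4)

v_11(1089/7) = 2, so a_0 = ... = a_1 = 0. Factor out: x = 11^2 · u with u = 9/7 a unit in ℤ_11. Expand u iteratively via a_{v+i} = u_i mod 11, u_{i+1} = (u_i − a_{v+i})/11:
  u_0 = 9/7;  a_2 = 6;  u_1 = (u_0 − 6)/11 = -3/7
  u_1 = -3/7;  a_3 = 9;  u_2 = (u_1 − 9)/11 = -6/7
  u_2 = -6/7;  a_4 = 7;  u_3 = (u_2 − 7)/11 = -5/7
  u_3 = -5/7;  a_5 = 4;  u_4 = (u_3 − 4)/11 = -3/7
Digits: (0, 0, 6, 9, 7, 4).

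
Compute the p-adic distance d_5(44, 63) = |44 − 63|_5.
d_5(44, 63) = 1

Step 1 — x − y = 44 − 63 = -19. Step 2 — v_5(-19) = 0 (factor: -19 = −(5^0 · 19); the sign does not affect v_p). Step 3 — |x − y|_5 = 5^{0} = 1.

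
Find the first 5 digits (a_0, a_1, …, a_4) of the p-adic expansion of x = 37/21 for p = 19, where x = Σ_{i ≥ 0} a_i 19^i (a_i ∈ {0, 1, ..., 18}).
(a_0, …, a_4) = (9, 15, 1, 18, 9)

v_19(37/21) = 0 (numerator and denominator both coprime to 19), so x ∈ ℤ_19^×. Compute digits iteratively via a_i = x_i mod 19, x_{i+1} = (x_i − a_i)/19, with x_0 = x:
  x_0 = 37/21;  a_0 = 9;  x_1 = (x_0 − 9)/19 = -8/21
  x_1 = -8/21;  a_1 = 15;  x_2 = (x_1 − 15)/19 = -17/21
  x_2 = -17/21;  a_2 = 1;  x_3 = (x_2 − 1)/19 = -2/21
  x_3 = -2/21;  a_3 = 18;  x_4 = (x_3 − 18)/19 = -20/21
  x_4 = -20/21;  a_4 = 9;  x_5 = (x_4 − 9)/19 = -11/21
Digits: (9, 15, 1, 18, 9).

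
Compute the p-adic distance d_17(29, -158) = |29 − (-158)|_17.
d_17(29, -158) = 1/17

Step 1 — x − y = 29 − (-158) = 187. Step 2 — v_17(187) = 1 (factor: 187 = (17^1 · 11); the sign does not affect v_p). Step 3 — |x − y|_17 = 17^{-1} = 1/17.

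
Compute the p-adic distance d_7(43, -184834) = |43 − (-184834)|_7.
d_7(43, -184834) = 1/16807

Step 1 — x − y = 43 − (-184834) = 184877. Step 2 — v_7(184877) = 5 (factor: 184877 = (7^5 · 11); the sign does not affect v_p). Step 3 — |x − y|_7 = 7^{-5} = 1/16807.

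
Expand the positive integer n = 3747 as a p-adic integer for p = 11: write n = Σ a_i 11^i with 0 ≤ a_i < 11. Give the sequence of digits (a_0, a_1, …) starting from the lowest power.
(a_0, a_1, …) = (7, 10, 8, 2)

Repeated division by 11 gives the digits low-to-high: 3747 = 7 + 10·11^1 + 8·11^2 + 2·11^3. Digit sequence: (7, 10, 8, 2).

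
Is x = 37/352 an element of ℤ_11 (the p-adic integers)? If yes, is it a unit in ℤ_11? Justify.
x ∉ ℤ_11 (v_11(x) = -1 < 0)

ℤ_11 = {x ∈ ℚ_11 : v_11(x) ≥ 0} and ℤ_11^× = {x ∈ ℤ_11 : v_11(x) = 0}. Here v_11(37/352) = v_11(num) − v_11(den) = -1; compare against these criteria.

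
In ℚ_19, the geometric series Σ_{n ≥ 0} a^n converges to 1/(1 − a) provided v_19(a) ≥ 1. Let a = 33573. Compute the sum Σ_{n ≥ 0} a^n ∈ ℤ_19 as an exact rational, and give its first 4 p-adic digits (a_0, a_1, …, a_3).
Σ a^n = 1/(1 − a) = -1/33572;  first 4 digits = (1, 0, 17, 4)

v_19(a) = 2 ≥ 1, so the series converges in ℤ_19 to 1/(1 − a) = 1/(1 − 33573) = -1/33572. Expand this rational in ℤ_19: compute digits iteratively via d_i = x_i mod 19, x_{i+1} = (x_i − d_i)/19. The first 4 digits are (1, 0, 17, 4).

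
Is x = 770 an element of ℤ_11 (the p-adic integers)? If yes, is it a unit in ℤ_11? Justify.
x ∈ ℤ_11 but not a unit; v_11(x) = 1 > 0

ℤ_11 = {x ∈ ℚ_11 : v_11(x) ≥ 0} and ℤ_11^× = {x ∈ ℤ_11 : v_11(x) = 0}. Here v_11(770) = v_11(num) − v_11(den) = 1; compare against these criteria.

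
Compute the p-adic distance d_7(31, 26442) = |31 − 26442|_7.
d_7(31, 26442) = 1/2401

Step 1 — x − y = 31 − 26442 = -26411. Step 2 — v_7(-26411) = 4 (factor: -26411 = −(7^4 · 11); the sign does not affect v_p). Step 3 — |x − y|_7 = 7^{-4} = 1/2401.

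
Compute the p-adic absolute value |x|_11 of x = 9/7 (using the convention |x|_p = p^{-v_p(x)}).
|9/7|_11 = 1

Step 1 — compute v_11(x) by factoring powers of 11 out of the numerator and denominator: v_11(9/7) = 0. Step 2 — apply |x|_p = p^{-v_p(x)} = 11^{0} = 1.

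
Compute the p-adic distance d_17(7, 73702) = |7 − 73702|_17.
d_17(7, 73702) = 1/4913

Step 1 — x − y = 7 − 73702 = -73695. Step 2 — v_17(-73695) = 3 (factor: -73695 = −(17^3 · 15); the sign does not affect v_p). Step 3 — |x − y|_17 = 17^{-3} = 1/4913.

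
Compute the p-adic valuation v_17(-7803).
v_17(-7803) = 2

v_17(n) is the largest exponent k such that 17^k divides n. Factor out: -7803 = -17^2 · 27. (Sign doesn't affect v_p.) So v_17(-7803) = 2.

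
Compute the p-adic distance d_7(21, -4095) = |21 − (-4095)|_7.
d_7(21, -4095) = 1/343

Step 1 — x − y = 21 − (-4095) = 4116. Step 2 — v_7(4116) = 3 (factor: 4116 = (7^3 · 12); the sign does not affect v_p). Step 3 — |x − y|_7 = 7^{-3} = 1/343.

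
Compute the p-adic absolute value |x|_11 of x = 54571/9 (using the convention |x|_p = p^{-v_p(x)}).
|54571/9|_11 = 1/1331

Step 1 — compute v_11(x) by factoring powers of 11 out of the numerator and denominator: v_11(54571/9) = 3. Step 2 — apply |x|_p = p^{-v_p(x)} = 11^{-3} = 1/1331.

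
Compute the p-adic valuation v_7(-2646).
v_7(-2646) = 2

v_7(n) is the largest exponent k such that 7^k divides n. Factor out: -2646 = -7^2 · 54. (Sign doesn't affect v_p.) So v_7(-2646) = 2.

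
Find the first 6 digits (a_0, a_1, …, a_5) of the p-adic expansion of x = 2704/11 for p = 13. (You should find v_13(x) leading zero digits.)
(a_0, …, a_5) = (0, 0, 5, 8, 10, 11)

v_13(2704/11) = 2, so a_0 = ... = a_1 = 0. Factor out: x = 13^2 · u with u = 16/11 a unit in ℤ_13. Expand u iteratively via a_{v+i} = u_i mod 13, u_{i+1} = (u_i − a_{v+i})/13:
  u_0 = 16/11;  a_2 = 5;  u_1 = (u_0 − 5)/13 = -3/11
  u_1 = -3/11;  a_3 = 8;  u_2 = (u_1 − 8)/13 = -7/11
  u_2 = -7/11;  a_4 = 10;  u_3 = (u_2 − 10)/13 = -9/11
  u_3 = -9/11;  a_5 = 11;  u_4 = (u_3 − 11)/13 = -10/11
Digits: (0, 0, 5, 8, 10, 11).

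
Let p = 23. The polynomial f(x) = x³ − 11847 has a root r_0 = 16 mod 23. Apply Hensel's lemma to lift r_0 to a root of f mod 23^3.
r_2 = 10987 (mod 12167)

Hensel: r_{i+1} = r_i − f(r_i)/f′(r_i) mod 23^{i+2}, where f′(x) = 3x². Iterate:
  r_0 = 16 (mod 23)
  r_1 = 407 (mod 529)
  r_2 = 10987 (mod 12167)
Final: r = 10987 with f(r) ≡ 0 mod 23^3.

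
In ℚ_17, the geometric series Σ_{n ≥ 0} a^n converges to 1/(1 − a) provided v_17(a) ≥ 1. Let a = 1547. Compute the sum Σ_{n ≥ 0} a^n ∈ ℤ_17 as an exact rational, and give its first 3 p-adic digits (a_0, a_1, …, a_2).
Σ a^n = 1/(1 − a) = -1/1546;  first 3 digits = (1, 6, 7)

v_17(a) = 1 ≥ 1, so the series converges in ℤ_17 to 1/(1 − a) = 1/(1 − 1547) = -1/1546. Expand this rational in ℤ_17: compute digits iteratively via d_i = x_i mod 17, x_{i+1} = (x_i − d_i)/17. The first 3 digits are (1, 6, 7).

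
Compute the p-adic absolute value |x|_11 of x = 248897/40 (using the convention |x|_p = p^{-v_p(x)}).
|248897/40|_11 = 1/14641

Step 1 — compute v_11(x) by factoring powers of 11 out of the numerator and denominator: v_11(248897/40) = 4. Step 2 — apply |x|_p = p^{-v_p(x)} = 11^{-4} = 1/14641.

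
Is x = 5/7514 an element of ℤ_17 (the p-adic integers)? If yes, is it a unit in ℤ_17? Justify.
x ∉ ℤ_17 (v_17(x) = -2 < 0)

ℤ_17 = {x ∈ ℚ_17 : v_17(x) ≥ 0} and ℤ_17^× = {x ∈ ℤ_17 : v_17(x) = 0}. Here v_17(5/7514) = v_17(num) − v_17(den) = -2; compare against these criteria.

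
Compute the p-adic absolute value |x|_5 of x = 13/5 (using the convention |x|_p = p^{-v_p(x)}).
|13/5|_5 = 5

Step 1 — compute v_5(x) by factoring powers of 5 out of the numerator and denominator: v_5(13/5) = -1. Step 2 — apply |x|_p = p^{-v_p(x)} = 5^{1} = 5.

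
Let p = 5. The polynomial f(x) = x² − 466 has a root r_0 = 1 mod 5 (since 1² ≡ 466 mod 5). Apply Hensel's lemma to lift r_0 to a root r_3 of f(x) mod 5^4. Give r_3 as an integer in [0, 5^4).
r_3 = 96 (mod 625)

Hensel's recurrence: r_{i+1} = r_i − f(r_i)·(f′(r_i))^{-1} mod 5^{i+2}, with f′(x) = 2x. Iterate:
  r_0 = 1 (mod 5)
  r_1 = 21 (mod 25)
  r_2 = 96 (mod 125)
  r_3 = 96 (mod 625)
Final: r_3 = 96, and one checks f(r_3) ≡ 0 mod 5^4.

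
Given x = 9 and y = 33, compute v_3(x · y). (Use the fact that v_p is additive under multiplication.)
v_3(297) = 3

v_p(x) = 2 (factor: 9 = 3^2 · 1); v_p(y) = 1 (factor: 33 = 3^1 · 11). Additivity: v_p(xy) = v_p(x) + v_p(y) = 2 + 1 = 3. (Direct check: xy = 297 = 3^3 · (11).)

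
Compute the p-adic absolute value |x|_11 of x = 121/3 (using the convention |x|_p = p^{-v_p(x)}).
|121/3|_11 = 1/121

Step 1 — compute v_11(x) by factoring powers of 11 out of the numerator and denominator: v_11(121/3) = 2. Step 2 — apply |x|_p = p^{-v_p(x)} = 11^{-2} = 1/121.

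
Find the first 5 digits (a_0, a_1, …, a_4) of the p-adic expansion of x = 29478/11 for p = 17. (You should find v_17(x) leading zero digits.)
(a_0, …, a_4) = (0, 0, 0, 16, 13)

v_17(29478/11) = 3, so a_0 = ... = a_2 = 0. Factor out: x = 17^3 · u with u = 6/11 a unit in ℤ_17. Expand u iteratively via a_{v+i} = u_i mod 17, u_{i+1} = (u_i − a_{v+i})/17:
  u_0 = 6/11;  a_3 = 16;  u_1 = (u_0 − 16)/17 = -10/11
  u_1 = -10/11;  a_4 = 13;  u_2 = (u_1 − 13)/17 = -9/11
Digits: (0, 0, 0, 16, 13).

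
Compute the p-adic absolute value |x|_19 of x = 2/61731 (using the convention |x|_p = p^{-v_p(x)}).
|2/61731|_19 = 6859

Step 1 — compute v_19(x) by factoring powers of 19 out of the numerator and denominator: v_19(2/61731) = -3. Step 2 — apply |x|_p = p^{-v_p(x)} = 19^{3} = 6859.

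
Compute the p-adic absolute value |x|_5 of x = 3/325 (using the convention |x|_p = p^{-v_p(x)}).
|3/325|_5 = 25

Step 1 — compute v_5(x) by factoring powers of 5 out of the numerator and denominator: v_5(3/325) = -2. Step 2 — apply |x|_p = p^{-v_p(x)} = 5^{2} = 25.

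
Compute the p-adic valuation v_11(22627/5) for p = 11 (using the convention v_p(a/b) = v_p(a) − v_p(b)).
v_11(22627/5) = 3

Factor powers of 11 from the numerator and denominator of the reduced fraction: 22627 = 11^3 · 17 and 5 = 11^0 · 5. Apply v_p(a/b) = v_p(a) − v_p(b): v_11(22627/5) = 3 − 0 = 3.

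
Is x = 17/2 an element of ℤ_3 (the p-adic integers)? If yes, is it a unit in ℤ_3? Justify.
x ∈ ℤ_3^× (unit); v_3(x) = 0

ℤ_3 = {x ∈ ℚ_3 : v_3(x) ≥ 0} and ℤ_3^× = {x ∈ ℤ_3 : v_3(x) = 0}. Here v_3(17/2) = v_3(num) − v_3(den) = 0; compare against these criteria.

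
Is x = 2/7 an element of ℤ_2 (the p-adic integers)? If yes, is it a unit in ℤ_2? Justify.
x ∈ ℤ_2 but not a unit; v_2(x) = 1 > 0

ℤ_2 = {x ∈ ℚ_2 : v_2(x) ≥ 0} and ℤ_2^× = {x ∈ ℤ_2 : v_2(x) = 0}. Here v_2(2/7) = v_2(num) − v_2(den) = 1; compare against these criteria.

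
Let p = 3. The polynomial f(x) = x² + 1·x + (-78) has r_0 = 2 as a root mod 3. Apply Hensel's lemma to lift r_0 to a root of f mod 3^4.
r_3 = 65 (mod 81)

Hensel: r_{i+1} = r_i − f(r_i)·(f′(r_i))^{-1} mod 3^{i+2}, f′(x) = 2x + 1. Iterate:
  r_0 = 2 (mod 3)
  r_1 = 2 (mod 9)
  r_2 = 11 (mod 27)
  r_3 = 65 (mod 81)
Final: r = 65 satisfies f(r) ≡ 0 mod 3^4.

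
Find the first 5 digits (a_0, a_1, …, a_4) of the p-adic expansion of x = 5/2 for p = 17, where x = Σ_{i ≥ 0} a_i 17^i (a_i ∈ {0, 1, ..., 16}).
(a_0, …, a_4) = (11, 8, 8, 8, 8)

v_17(5/2) = 0 (numerator and denominator both coprime to 17), so x ∈ ℤ_17^×. Compute digits iteratively via a_i = x_i mod 17, x_{i+1} = (x_i − a_i)/17, with x_0 = x:
  x_0 = 5/2;  a_0 = 11;  x_1 = (x_0 − 11)/17 = -1/2
  x_1 = -1/2;  a_1 = 8;  x_2 = (x_1 − 8)/17 = -1/2
  x_2 = -1/2;  a_2 = 8;  x_3 = (x_2 − 8)/17 = -1/2
  x_3 = -1/2;  a_3 = 8;  x_4 = (x_3 − 8)/17 = -1/2
  x_4 = -1/2;  a_4 = 8;  x_5 = (x_4 − 8)/17 = -1/2
Digits: (11, 8, 8, 8, 8).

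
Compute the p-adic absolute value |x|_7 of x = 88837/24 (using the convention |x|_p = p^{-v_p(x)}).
|88837/24|_7 = 1/2401

Step 1 — compute v_7(x) by factoring powers of 7 out of the numerator and denominator: v_7(88837/24) = 4. Step 2 — apply |x|_p = p^{-v_p(x)} = 7^{-4} = 1/2401.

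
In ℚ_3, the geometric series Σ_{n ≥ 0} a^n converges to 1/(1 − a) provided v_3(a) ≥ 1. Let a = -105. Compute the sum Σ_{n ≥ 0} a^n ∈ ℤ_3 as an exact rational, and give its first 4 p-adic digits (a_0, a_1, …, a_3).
Σ a^n = 1/(1 − a) = 1/106;  first 4 digits = (1, 1, 1, 0)

v_3(a) = 1 ≥ 1, so the series converges in ℤ_3 to 1/(1 − a) = 1/(1 − (-105)) = 1/106. Expand this rational in ℤ_3: compute digits iteratively via d_i = x_i mod 3, x_{i+1} = (x_i − d_i)/3. The first 4 digits are (1, 1, 1, 0).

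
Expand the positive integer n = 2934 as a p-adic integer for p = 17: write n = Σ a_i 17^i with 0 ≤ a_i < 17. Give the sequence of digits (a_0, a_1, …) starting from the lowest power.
(a_0, a_1, …) = (10, 2, 10)

Repeated division by 17 gives the digits low-to-high: 2934 = 10 + 2·17^1 + 10·17^2. Digit sequence: (10, 2, 10).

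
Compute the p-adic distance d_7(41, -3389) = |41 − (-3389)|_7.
d_7(41, -3389) = 1/343

Step 1 — x − y = 41 − (-3389) = 3430. Step 2 — v_7(3430) = 3 (factor: 3430 = (7^3 · 10); the sign does not affect v_p). Step 3 — |x − y|_7 = 7^{-3} = 1/343.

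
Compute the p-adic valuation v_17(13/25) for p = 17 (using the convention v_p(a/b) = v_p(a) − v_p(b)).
v_17(13/25) = 0

Factor powers of 17 from the numerator and denominator of the reduced fraction: 13 = 17^0 · 13 and 25 = 17^0 · 25. Apply v_p(a/b) = v_p(a) − v_p(b): v_17(13/25) = 0 − 0 = 0.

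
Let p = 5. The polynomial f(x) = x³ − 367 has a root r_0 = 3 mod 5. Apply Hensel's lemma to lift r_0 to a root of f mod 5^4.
r_3 = 498 (mod 625)

Hensel: r_{i+1} = r_i − f(r_i)/f′(r_i) mod 5^{i+2}, where f′(x) = 3x². Iterate:
  r_0 = 3 (mod 5)
  r_1 = 23 (mod 25)
  r_2 = 123 (mod 125)
  r_3 = 498 (mod 625)
Final: r = 498 with f(r) ≡ 0 mod 5^4.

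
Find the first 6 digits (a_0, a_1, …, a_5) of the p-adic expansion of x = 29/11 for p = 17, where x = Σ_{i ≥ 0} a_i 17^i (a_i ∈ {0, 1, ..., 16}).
(a_0, …, a_5) = (15, 7, 15, 13, 10, 4)

v_17(29/11) = 0 (numerator and denominator both coprime to 17), so x ∈ ℤ_17^×. Compute digits iteratively via a_i = x_i mod 17, x_{i+1} = (x_i − a_i)/17, with x_0 = x:
  x_0 = 29/11;  a_0 = 15;  x_1 = (x_0 − 15)/17 = -8/11
  x_1 = -8/11;  a_1 = 7;  x_2 = (x_1 − 7)/17 = -5/11
  x_2 = -5/11;  a_2 = 15;  x_3 = (x_2 − 15)/17 = -10/11
  x_3 = -10/11;  a_3 = 13;  x_4 = (x_3 − 13)/17 = -9/11
  x_4 = -9/11;  a_4 = 10;  x_5 = (x_4 − 10)/17 = -7/11
  x_5 = -7/11;  a_5 = 4;  x_6 = (x_5 − 4)/17 = -3/11
Digits: (15, 7, 15, 13, 10, 4).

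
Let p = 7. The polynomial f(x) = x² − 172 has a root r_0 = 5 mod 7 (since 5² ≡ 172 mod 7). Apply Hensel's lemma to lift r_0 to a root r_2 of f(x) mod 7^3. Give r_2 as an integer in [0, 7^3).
r_2 = 54 (mod 343)

Hensel's recurrence: r_{i+1} = r_i − f(r_i)·(f′(r_i))^{-1} mod 7^{i+2}, with f′(x) = 2x. Iterate:
  r_0 = 5 (mod 7)
  r_1 = 5 (mod 49)
  r_2 = 54 (mod 343)
Final: r_2 = 54, and one checks f(r_2) ≡ 0 mod 7^3.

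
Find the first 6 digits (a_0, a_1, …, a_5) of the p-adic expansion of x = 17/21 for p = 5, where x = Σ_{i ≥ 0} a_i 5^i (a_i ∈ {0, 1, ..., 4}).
(a_0, …, a_5) = (2, 0, 4, 3, 4, 0)

v_5(17/21) = 0 (numerator and denominator both coprime to 5), so x ∈ ℤ_5^×. Compute digits iteratively via a_i = x_i mod 5, x_{i+1} = (x_i − a_i)/5, with x_0 = x:
  x_0 = 17/21;  a_0 = 2;  x_1 = (x_0 − 2)/5 = -5/21
  x_1 = -5/21;  a_1 = 0;  x_2 = (x_1 − 0)/5 = -1/21
  x_2 = -1/21;  a_2 = 4;  x_3 = (x_2 − 4)/5 = -17/21
  x_3 = -17/21;  a_3 = 3;  x_4 = (x_3 − 3)/5 = -16/21
  x_4 = -16/21;  a_4 = 4;  x_5 = (x_4 − 4)/5 = -20/21
  x_5 = -20/21;  a_5 = 0;  x_6 = (x_5 − 0)/5 = -4/21
Digits: (2, 0, 4, 3, 4, 0).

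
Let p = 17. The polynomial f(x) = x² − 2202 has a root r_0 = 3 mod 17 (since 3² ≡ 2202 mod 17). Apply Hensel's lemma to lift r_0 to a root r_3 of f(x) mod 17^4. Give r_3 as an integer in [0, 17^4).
r_3 = 42996 (mod 83521)

Hensel's recurrence: r_{i+1} = r_i − f(r_i)·(f′(r_i))^{-1} mod 17^{i+2}, with f′(x) = 2x. Iterate:
  r_0 = 3 (mod 17)
  r_1 = 224 (mod 289)
  r_2 = 3692 (mod 4913)
  r_3 = 42996 (mod 83521)
Final: r_3 = 42996, and one checks f(r_3) ≡ 0 mod 17^4.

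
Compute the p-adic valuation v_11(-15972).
v_11(-15972) = 3

v_11(n) is the largest exponent k such that 11^k divides n. Factor out: -15972 = -11^3 · 12. (Sign doesn't affect v_p.) So v_11(-15972) = 3.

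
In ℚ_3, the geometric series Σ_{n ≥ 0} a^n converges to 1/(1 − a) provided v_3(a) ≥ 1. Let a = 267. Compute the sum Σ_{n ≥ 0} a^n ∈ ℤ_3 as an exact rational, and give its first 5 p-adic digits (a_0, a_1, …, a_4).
Σ a^n = 1/(1 − a) = -1/266;  first 5 digits = (1, 2, 0, 0, 2)

v_3(a) = 1 ≥ 1, so the series converges in ℤ_3 to 1/(1 − a) = 1/(1 − 267) = -1/266. Expand this rational in ℤ_3: compute digits iteratively via d_i = x_i mod 3, x_{i+1} = (x_i − d_i)/3. The first 5 digits are (1, 2, 0, 0, 2).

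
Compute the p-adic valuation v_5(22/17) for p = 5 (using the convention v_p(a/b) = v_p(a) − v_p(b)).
v_5(22/17) = 0

Factor powers of 5 from the numerator and denominator of the reduced fraction: 22 = 5^0 · 22 and 17 = 5^0 · 17. Apply v_p(a/b) = v_p(a) − v_p(b): v_5(22/17) = 0 − 0 = 0.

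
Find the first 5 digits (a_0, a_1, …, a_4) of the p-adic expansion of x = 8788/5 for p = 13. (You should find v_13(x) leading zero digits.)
(a_0, …, a_4) = (0, 0, 0, 6, 10)

v_13(8788/5) = 3, so a_0 = ... = a_2 = 0. Factor out: x = 13^3 · u with u = 4/5 a unit in ℤ_13. Expand u iteratively via a_{v+i} = u_i mod 13, u_{i+1} = (u_i − a_{v+i})/13:
  u_0 = 4/5;  a_3 = 6;  u_1 = (u_0 − 6)/13 = -2/5
  u_1 = -2/5;  a_4 = 10;  u_2 = (u_1 − 10)/13 = -4/5
Digits: (0, 0, 0, 6, 10).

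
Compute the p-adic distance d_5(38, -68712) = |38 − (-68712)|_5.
d_5(38, -68712) = 1/3125

Step 1 — x − y = 38 − (-68712) = 68750. Step 2 — v_5(68750) = 5 (factor: 68750 = (5^5 · 22); the sign does not affect v_p). Step 3 — |x − y|_5 = 5^{-5} = 1/3125.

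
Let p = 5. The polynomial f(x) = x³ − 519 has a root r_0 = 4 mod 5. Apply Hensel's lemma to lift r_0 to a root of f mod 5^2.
r_1 = 14 (mod 25)

Hensel: r_{i+1} = r_i − f(r_i)/f′(r_i) mod 5^{i+2}, where f′(x) = 3x². Iterate:
  r_0 = 4 (mod 5)
  r_1 = 14 (mod 25)
Final: r = 14 with f(r) ≡ 0 mod 5^2.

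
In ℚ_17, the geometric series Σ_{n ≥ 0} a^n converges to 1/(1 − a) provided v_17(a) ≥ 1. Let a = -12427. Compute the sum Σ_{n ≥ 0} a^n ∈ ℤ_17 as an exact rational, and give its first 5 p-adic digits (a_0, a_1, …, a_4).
Σ a^n = 1/(1 − a) = 1/12428;  first 5 digits = (1, 0, 8, 14, 12)

v_17(a) = 2 ≥ 1, so the series converges in ℤ_17 to 1/(1 − a) = 1/(1 − (-12427)) = 1/12428. Expand this rational in ℤ_17: compute digits iteratively via d_i = x_i mod 17, x_{i+1} = (x_i − d_i)/17. The first 5 digits are (1, 0, 8, 14, 12).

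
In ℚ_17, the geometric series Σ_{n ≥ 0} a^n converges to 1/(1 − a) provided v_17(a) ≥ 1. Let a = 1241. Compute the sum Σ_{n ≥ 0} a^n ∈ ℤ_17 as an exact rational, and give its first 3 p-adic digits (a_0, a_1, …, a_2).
Σ a^n = 1/(1 − a) = -1/1240;  first 3 digits = (1, 5, 12)

v_17(a) = 1 ≥ 1, so the series converges in ℤ_17 to 1/(1 − a) = 1/(1 − 1241) = -1/1240. Expand this rational in ℤ_17: compute digits iteratively via d_i = x_i mod 17, x_{i+1} = (x_i − d_i)/17. The first 3 digits are (1, 5, 12).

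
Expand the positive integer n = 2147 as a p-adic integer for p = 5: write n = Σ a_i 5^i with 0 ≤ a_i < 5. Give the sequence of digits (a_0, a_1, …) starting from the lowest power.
(a_0, a_1, …) = (2, 4, 0, 2, 3)

Repeated division by 5 gives the digits low-to-high: 2147 = 2 + 4·5^1 + 2·5^3 + 3·5^4. Digit sequence: (2, 4, 0, 2, 3).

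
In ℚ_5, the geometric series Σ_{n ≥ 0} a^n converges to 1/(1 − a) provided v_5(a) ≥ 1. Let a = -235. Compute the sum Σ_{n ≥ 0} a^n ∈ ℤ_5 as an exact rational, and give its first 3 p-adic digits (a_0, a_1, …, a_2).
Σ a^n = 1/(1 − a) = 1/236;  first 3 digits = (1, 3, 4)

v_5(a) = 1 ≥ 1, so the series converges in ℤ_5 to 1/(1 − a) = 1/(1 − (-235)) = 1/236. Expand this rational in ℤ_5: compute digits iteratively via d_i = x_i mod 5, x_{i+1} = (x_i − d_i)/5. The first 3 digits are (1, 3, 4).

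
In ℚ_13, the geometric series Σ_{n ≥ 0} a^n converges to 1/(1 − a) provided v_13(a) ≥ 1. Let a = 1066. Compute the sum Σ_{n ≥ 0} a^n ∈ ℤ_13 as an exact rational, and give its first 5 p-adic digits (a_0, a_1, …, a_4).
Σ a^n = 1/(1 − a) = -1/1065;  first 5 digits = (1, 4, 9, 9, 3)

v_13(a) = 1 ≥ 1, so the series converges in ℤ_13 to 1/(1 − a) = 1/(1 − 1066) = -1/1065. Expand this rational in ℤ_13: compute digits iteratively via d_i = x_i mod 13, x_{i+1} = (x_i − d_i)/13. The first 5 digits are (1, 4, 9, 9, 3).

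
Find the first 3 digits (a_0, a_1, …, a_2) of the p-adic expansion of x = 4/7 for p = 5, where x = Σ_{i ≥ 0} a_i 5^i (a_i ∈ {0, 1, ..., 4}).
(a_0, …, a_2) = (2, 4, 2)

v_5(4/7) = 0 (numerator and denominator both coprime to 5), so x ∈ ℤ_5^×. Compute digits iteratively via a_i = x_i mod 5, x_{i+1} = (x_i − a_i)/5, with x_0 = x:
  x_0 = 4/7;  a_0 = 2;  x_1 = (x_0 − 2)/5 = -2/7
  x_1 = -2/7;  a_1 = 4;  x_2 = (x_1 − 4)/5 = -6/7
  x_2 = -6/7;  a_2 = 2;  x_3 = (x_2 − 2)/5 = -4/7
Digits: (2, 4, 2).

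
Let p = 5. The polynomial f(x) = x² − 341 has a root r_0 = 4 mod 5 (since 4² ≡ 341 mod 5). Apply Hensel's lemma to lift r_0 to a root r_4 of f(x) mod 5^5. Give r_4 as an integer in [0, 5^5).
r_4 = 1529 (mod 3125)

Hensel's recurrence: r_{i+1} = r_i − f(r_i)·(f′(r_i))^{-1} mod 5^{i+2}, with f′(x) = 2x. Iterate:
  r_0 = 4 (mod 5)
  r_1 = 4 (mod 25)
  r_2 = 29 (mod 125)
  r_3 = 279 (mod 625)
  r_4 = 1529 (mod 3125)
Final: r_4 = 1529, and one checks f(r_4) ≡ 0 mod 5^5.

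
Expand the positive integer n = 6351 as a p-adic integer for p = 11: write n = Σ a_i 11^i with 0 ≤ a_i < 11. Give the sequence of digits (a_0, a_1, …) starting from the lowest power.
(a_0, a_1, …) = (4, 5, 8, 4)

Repeated division by 11 gives the digits low-to-high: 6351 = 4 + 5·11^1 + 8·11^2 + 4·11^3. Digit sequence: (4, 5, 8, 4).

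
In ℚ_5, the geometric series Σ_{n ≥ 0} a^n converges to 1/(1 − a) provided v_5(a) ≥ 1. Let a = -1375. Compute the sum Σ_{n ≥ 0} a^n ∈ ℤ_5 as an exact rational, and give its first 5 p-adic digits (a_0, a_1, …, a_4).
Σ a^n = 1/(1 − a) = 1/1376;  first 5 digits = (1, 0, 0, 4, 2)

v_5(a) = 3 ≥ 1, so the series converges in ℤ_5 to 1/(1 − a) = 1/(1 − (-1375)) = 1/1376. Expand this rational in ℤ_5: compute digits iteratively via d_i = x_i mod 5, x_{i+1} = (x_i − d_i)/5. The first 5 digits are (1, 0, 0, 4, 2).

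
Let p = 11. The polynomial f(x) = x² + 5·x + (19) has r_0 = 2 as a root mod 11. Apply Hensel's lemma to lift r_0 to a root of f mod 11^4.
r_3 = 10727 (mod 14641)

Hensel: r_{i+1} = r_i − f(r_i)·(f′(r_i))^{-1} mod 11^{i+2}, f′(x) = 2x + 5. Iterate:
  r_0 = 2 (mod 11)
  r_1 = 79 (mod 121)
  r_2 = 79 (mod 1331)
  r_3 = 10727 (mod 14641)
Final: r = 10727 satisfies f(r) ≡ 0 mod 11^4.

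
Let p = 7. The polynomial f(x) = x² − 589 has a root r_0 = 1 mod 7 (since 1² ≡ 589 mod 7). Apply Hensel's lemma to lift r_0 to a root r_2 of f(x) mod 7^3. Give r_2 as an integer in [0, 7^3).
r_2 = 295 (mod 343)

Hensel's recurrence: r_{i+1} = r_i − f(r_i)·(f′(r_i))^{-1} mod 7^{i+2}, with f′(x) = 2x. Iterate:
  r_0 = 1 (mod 7)
  r_1 = 1 (mod 49)
  r_2 = 295 (mod 343)
Final: r_2 = 295, and one checks f(r_2) ≡ 0 mod 7^3.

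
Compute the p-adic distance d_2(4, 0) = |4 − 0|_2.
d_2(4, 0) = 1/4

Step 1 — x − y = 4 − 0 = 4. Step 2 — v_2(4) = 2 (factor: 4 = (2^2 · 1); the sign does not affect v_p). Step 3 — |x − y|_2 = 2^{-2} = 1/4.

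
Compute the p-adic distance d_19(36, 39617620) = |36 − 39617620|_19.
d_19(36, 39617620) = 1/2476099

Step 1 — x − y = 36 − 39617620 = -39617584. Step 2 — v_19(-39617584) = 5 (factor: -39617584 = −(19^5 · 16); the sign does not affect v_p). Step 3 — |x − y|_19 = 19^{-5} = 1/2476099.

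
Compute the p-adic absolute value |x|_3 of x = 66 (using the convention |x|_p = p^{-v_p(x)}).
|66|_3 = 1/3

Step 1 — compute v_3(x) by factoring powers of 3 out of the numerator and denominator: v_3(66) = 1. Step 2 — apply |x|_p = p^{-v_p(x)} = 3^{-1} = 1/3.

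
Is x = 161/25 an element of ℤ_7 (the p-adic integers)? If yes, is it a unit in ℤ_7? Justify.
x ∈ ℤ_7 but not a unit; v_7(x) = 1 > 0

ℤ_7 = {x ∈ ℚ_7 : v_7(x) ≥ 0} and ℤ_7^× = {x ∈ ℤ_7 : v_7(x) = 0}. Here v_7(161/25) = v_7(num) − v_7(den) = 1; compare against these criteria.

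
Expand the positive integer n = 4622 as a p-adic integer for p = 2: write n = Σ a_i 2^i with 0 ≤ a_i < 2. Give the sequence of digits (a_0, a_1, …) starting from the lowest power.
(a_0, a_1, …) = (0, 1, 1, 1, 0, 0, 0, 0, 0, 1, 0, 0, 1)

Repeated division by 2 gives the digits low-to-high: 4622 = 1·2^1 + 1·2^2 + 1·2^3 + 1·2^9 + 1·2^12. Digit sequence: (0, 1, 1, 1, 0, 0, 0, 0, 0, 1, 0, 0, 1).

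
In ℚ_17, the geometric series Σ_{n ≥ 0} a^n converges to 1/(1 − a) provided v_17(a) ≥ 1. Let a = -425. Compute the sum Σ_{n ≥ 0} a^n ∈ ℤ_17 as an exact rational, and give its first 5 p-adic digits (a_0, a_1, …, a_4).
Σ a^n = 1/(1 − a) = 1/426;  first 5 digits = (1, 9, 11, 0, 0)

v_17(a) = 1 ≥ 1, so the series converges in ℤ_17 to 1/(1 − a) = 1/(1 − (-425)) = 1/426. Expand this rational in ℤ_17: compute digits iteratively via d_i = x_i mod 17, x_{i+1} = (x_i − d_i)/17. The first 5 digits are (1, 9, 11, 0, 0).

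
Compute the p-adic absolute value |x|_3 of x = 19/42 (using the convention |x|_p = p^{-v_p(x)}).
|19/42|_3 = 3

Step 1 — compute v_3(x) by factoring powers of 3 out of the numerator and denominator: v_3(19/42) = -1. Step 2 — apply |x|_p = p^{-v_p(x)} = 3^{1} = 3.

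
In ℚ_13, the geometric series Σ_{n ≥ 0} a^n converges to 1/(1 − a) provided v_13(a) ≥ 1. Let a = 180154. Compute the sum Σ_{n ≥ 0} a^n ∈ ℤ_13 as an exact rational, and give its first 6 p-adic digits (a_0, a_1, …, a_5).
Σ a^n = 1/(1 − a) = -1/180153;  first 6 digits = (1, 0, 0, 4, 6, 0)

v_13(a) = 3 ≥ 1, so the series converges in ℤ_13 to 1/(1 − a) = 1/(1 − 180154) = -1/180153. Expand this rational in ℤ_13: compute digits iteratively via d_i = x_i mod 13, x_{i+1} = (x_i − d_i)/13. The first 6 digits are (1, 0, 0, 4, 6, 0).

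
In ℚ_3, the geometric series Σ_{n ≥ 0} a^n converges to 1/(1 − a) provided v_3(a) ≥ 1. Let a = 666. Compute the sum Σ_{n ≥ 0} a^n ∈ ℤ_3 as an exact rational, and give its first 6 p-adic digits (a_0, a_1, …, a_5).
Σ a^n = 1/(1 − a) = -1/665;  first 6 digits = (1, 0, 2, 0, 0, 1)

v_3(a) = 2 ≥ 1, so the series converges in ℤ_3 to 1/(1 − a) = 1/(1 − 666) = -1/665. Expand this rational in ℤ_3: compute digits iteratively via d_i = x_i mod 3, x_{i+1} = (x_i − d_i)/3. The first 6 digits are (1, 0, 2, 0, 0, 1).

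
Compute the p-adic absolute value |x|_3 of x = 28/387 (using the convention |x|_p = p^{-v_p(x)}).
|28/387|_3 = 9

Step 1 — compute v_3(x) by factoring powers of 3 out of the numerator and denominator: v_3(28/387) = -2. Step 2 — apply |x|_p = p^{-v_p(x)} = 3^{2} = 9.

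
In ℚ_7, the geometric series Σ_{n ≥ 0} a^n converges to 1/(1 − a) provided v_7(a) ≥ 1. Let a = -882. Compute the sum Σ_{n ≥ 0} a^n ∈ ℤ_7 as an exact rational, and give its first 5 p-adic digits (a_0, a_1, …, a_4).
Σ a^n = 1/(1 − a) = 1/883;  first 5 digits = (1, 0, 3, 4, 1)

v_7(a) = 2 ≥ 1, so the series converges in ℤ_7 to 1/(1 − a) = 1/(1 − (-882)) = 1/883. Expand this rational in ℤ_7: compute digits iteratively via d_i = x_i mod 7, x_{i+1} = (x_i − d_i)/7. The first 5 digits are (1, 0, 3, 4, 1).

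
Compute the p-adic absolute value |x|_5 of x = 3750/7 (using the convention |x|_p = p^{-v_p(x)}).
|3750/7|_5 = 1/625

Step 1 — compute v_5(x) by factoring powers of 5 out of the numerator and denominator: v_5(3750/7) = 4. Step 2 — apply |x|_p = p^{-v_p(x)} = 5^{-4} = 1/625.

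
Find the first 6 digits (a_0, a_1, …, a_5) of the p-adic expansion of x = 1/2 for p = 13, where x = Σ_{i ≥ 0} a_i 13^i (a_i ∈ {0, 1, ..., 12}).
(a_0, …, a_5) = (7, 6, 6, 6, 6, 6)

v_13(1/2) = 0 (numerator and denominator both coprime to 13), so x ∈ ℤ_13^×. Compute digits iteratively via a_i = x_i mod 13, x_{i+1} = (x_i − a_i)/13, with x_0 = x:
  x_0 = 1/2;  a_0 = 7;  x_1 = (x_0 − 7)/13 = -1/2
  x_1 = -1/2;  a_1 = 6;  x_2 = (x_1 − 6)/13 = -1/2
  x_2 = -1/2;  a_2 = 6;  x_3 = (x_2 − 6)/13 = -1/2
  x_3 = -1/2;  a_3 = 6;  x_4 = (x_3 − 6)/13 = -1/2
  x_4 = -1/2;  a_4 = 6;  x_5 = (x_4 − 6)/13 = -1/2
  x_5 = -1/2;  a_5 = 6;  x_6 = (x_5 − 6)/13 = -1/2
Digits: (7, 6, 6, 6, 6, 6).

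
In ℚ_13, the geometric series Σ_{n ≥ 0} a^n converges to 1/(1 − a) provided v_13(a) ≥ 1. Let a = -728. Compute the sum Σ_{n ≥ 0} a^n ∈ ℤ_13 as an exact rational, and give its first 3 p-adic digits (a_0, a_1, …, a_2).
Σ a^n = 1/(1 − a) = 1/729;  first 3 digits = (1, 9, 11)

v_13(a) = 1 ≥ 1, so the series converges in ℤ_13 to 1/(1 − a) = 1/(1 − (-728)) = 1/729. Expand this rational in ℤ_13: compute digits iteratively via d_i = x_i mod 13, x_{i+1} = (x_i − d_i)/13. The first 3 digits are (1, 9, 11).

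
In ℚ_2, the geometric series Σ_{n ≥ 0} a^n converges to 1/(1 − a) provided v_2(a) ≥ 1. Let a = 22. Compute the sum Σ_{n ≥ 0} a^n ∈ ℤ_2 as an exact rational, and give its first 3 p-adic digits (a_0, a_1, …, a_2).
Σ a^n = 1/(1 − a) = -1/21;  first 3 digits = (1, 1, 0)

v_2(a) = 1 ≥ 1, so the series converges in ℤ_2 to 1/(1 − a) = 1/(1 − 22) = -1/21. Expand this rational in ℤ_2: compute digits iteratively via d_i = x_i mod 2, x_{i+1} = (x_i − d_i)/2. The first 3 digits are (1, 1, 0).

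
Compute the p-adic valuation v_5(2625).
v_5(2625) = 3

v_5(n) is the largest exponent k such that 5^k divides n. Factor out: 2625 = 5^3 · 21. (Sign doesn't affect v_p.) So v_5(2625) = 3.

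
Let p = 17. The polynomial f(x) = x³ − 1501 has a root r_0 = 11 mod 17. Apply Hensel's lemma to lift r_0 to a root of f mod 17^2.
r_1 = 232 (mod 289)

Hensel: r_{i+1} = r_i − f(r_i)/f′(r_i) mod 17^{i+2}, where f′(x) = 3x². Iterate:
  r_0 = 11 (mod 17)
  r_1 = 232 (mod 289)
Final: r = 232 with f(r) ≡ 0 mod 17^2.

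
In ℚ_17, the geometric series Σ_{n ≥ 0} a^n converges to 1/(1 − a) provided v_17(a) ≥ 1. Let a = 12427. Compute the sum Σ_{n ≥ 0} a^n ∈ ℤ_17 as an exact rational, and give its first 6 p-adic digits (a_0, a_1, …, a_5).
Σ a^n = 1/(1 − a) = -1/12426;  first 6 digits = (1, 0, 9, 2, 13, 6)

v_17(a) = 2 ≥ 1, so the series converges in ℤ_17 to 1/(1 − a) = 1/(1 − 12427) = -1/12426. Expand this rational in ℤ_17: compute digits iteratively via d_i = x_i mod 17, x_{i+1} = (x_i − d_i)/17. The first 6 digits are (1, 0, 9, 2, 13, 6).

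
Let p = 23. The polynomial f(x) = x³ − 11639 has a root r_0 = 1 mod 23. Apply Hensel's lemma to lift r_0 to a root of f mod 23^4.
r_3 = 190441 (mod 279841)

Hensel: r_{i+1} = r_i − f(r_i)/f′(r_i) mod 23^{i+2}, where f′(x) = 3x². Iterate:
  r_0 = 1 (mod 23)
  r_1 = 1 (mod 529)
  r_2 = 7936 (mod 12167)
  r_3 = 190441 (mod 279841)
Final: r = 190441 with f(r) ≡ 0 mod 23^4.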